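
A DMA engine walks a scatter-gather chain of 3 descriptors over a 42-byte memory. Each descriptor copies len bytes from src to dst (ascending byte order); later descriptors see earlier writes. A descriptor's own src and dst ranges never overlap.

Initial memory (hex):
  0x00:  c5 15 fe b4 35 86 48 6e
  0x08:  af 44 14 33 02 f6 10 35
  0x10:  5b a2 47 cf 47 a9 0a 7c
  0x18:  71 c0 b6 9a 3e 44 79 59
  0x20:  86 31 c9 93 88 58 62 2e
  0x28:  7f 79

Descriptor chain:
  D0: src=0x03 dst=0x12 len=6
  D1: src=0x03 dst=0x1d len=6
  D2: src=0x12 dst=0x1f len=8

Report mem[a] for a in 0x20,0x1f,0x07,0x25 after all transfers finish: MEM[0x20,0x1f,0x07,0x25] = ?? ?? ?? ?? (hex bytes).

  after D0: wrote 6B at 0x12 = b43586486eaf
  after D1: wrote 6B at 0x1d = b43586486eaf
  after D2: wrote 8B at 0x1f = b43586486eaf71c0
query mem[0x20]=0x35, mem[0x1f]=0xb4, mem[0x07]=0x6e, mem[0x25]=0x71

MEM[0x20,0x1f,0x07,0x25] = 35 b4 6e 71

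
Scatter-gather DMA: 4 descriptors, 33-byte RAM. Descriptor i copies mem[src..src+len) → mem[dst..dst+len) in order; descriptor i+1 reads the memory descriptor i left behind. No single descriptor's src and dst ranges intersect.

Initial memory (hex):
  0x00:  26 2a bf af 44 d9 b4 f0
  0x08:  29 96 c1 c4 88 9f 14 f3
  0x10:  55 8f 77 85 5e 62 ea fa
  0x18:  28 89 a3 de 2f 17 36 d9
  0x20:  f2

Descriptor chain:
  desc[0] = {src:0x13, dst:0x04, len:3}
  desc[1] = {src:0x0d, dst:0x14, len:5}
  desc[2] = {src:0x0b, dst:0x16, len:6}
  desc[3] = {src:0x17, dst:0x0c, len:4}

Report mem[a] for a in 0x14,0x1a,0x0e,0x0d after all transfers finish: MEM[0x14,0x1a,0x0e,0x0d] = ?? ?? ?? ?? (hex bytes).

MEM[0x14,0x1a,0x0e,0x0d] = 9f f3 14 9f

#0 dst[0x04+3] := {0x85,0x5e,0x62}
#1 dst[0x14+5] := {0x9f,0x14,0xf3,0x55,0x8f}
#2 dst[0x16+6] := {0xc4,0x88,0x9f,0x14,0xf3,0x55}
#3 dst[0x0c+4] := {0x88,0x9f,0x14,0xf3}
query mem[0x14]=0x9f, mem[0x1a]=0xf3, mem[0x0e]=0x14, mem[0x0d]=0x9f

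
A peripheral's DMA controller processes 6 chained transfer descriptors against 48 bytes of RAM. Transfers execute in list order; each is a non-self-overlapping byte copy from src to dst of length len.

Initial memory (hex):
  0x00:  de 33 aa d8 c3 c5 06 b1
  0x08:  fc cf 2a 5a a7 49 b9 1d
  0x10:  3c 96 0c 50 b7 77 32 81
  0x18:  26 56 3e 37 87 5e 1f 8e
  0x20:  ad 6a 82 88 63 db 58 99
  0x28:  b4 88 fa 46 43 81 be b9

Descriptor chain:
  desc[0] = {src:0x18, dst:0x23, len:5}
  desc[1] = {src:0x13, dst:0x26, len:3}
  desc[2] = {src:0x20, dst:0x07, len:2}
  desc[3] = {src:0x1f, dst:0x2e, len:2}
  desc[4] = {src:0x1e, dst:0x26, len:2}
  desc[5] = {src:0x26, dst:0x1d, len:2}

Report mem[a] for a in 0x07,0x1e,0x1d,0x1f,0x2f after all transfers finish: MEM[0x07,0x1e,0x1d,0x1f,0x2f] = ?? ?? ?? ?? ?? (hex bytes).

#0 dst[0x23+5] := {0x26,0x56,0x3e,0x37,0x87}
#1 dst[0x26+3] := {0x50,0xb7,0x77}
#2 dst[0x07+2] := {0xad,0x6a}
#3 dst[0x2e+2] := {0x8e,0xad}
#4 dst[0x26+2] := {0x1f,0x8e}
#5 dst[0x1d+2] := {0x1f,0x8e}
query mem[0x07]=0xad, mem[0x1e]=0x8e, mem[0x1d]=0x1f, mem[0x1f]=0x8e, mem[0x2f]=0xad

MEM[0x07,0x1e,0x1d,0x1f,0x2f] = ad 8e 1f 8e ad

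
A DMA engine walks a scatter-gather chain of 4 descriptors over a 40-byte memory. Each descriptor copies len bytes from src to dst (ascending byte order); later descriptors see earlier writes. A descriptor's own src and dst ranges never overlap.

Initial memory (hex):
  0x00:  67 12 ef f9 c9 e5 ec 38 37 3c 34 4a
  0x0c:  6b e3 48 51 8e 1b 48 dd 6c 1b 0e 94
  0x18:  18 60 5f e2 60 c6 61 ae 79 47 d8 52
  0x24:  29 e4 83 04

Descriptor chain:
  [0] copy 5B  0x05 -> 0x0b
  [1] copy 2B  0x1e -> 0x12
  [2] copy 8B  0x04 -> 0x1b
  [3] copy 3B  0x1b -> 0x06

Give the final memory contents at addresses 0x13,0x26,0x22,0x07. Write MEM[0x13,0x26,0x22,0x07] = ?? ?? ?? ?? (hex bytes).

  after D0: wrote 5B at 0x0b = e5ec38373c
  after D1: wrote 2B at 0x12 = 61ae
  after D2: wrote 8B at 0x1b = c9e5ec38373c34e5
  after D3: wrote 3B at 0x06 = c9e5ec
query mem[0x13]=0xae, mem[0x26]=0x83, mem[0x22]=0xe5, mem[0x07]=0xe5

MEM[0x13,0x26,0x22,0x07] = ae 83 e5 e5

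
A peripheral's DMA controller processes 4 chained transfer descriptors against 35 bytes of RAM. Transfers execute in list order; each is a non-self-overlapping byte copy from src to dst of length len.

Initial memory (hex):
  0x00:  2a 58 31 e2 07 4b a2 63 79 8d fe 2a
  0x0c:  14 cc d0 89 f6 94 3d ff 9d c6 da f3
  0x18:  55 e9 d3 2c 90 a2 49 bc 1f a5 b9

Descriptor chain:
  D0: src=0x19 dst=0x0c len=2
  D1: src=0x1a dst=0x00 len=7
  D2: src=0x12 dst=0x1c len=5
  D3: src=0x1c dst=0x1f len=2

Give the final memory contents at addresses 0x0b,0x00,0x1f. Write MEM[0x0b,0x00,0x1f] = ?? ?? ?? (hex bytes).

MEM[0x0b,0x00,0x1f] = 2a d3 3d

[0] 0x19->0x0c len=2 : e9 d3
[1] 0x1a->0x00 len=7 : d3 2c 90 a2 49 bc 1f
[2] 0x12->0x1c len=5 : 3d ff 9d c6 da
[3] 0x1c->0x1f len=2 : 3d ff
query mem[0x0b]=0x2a, mem[0x00]=0xd3, mem[0x1f]=0x3d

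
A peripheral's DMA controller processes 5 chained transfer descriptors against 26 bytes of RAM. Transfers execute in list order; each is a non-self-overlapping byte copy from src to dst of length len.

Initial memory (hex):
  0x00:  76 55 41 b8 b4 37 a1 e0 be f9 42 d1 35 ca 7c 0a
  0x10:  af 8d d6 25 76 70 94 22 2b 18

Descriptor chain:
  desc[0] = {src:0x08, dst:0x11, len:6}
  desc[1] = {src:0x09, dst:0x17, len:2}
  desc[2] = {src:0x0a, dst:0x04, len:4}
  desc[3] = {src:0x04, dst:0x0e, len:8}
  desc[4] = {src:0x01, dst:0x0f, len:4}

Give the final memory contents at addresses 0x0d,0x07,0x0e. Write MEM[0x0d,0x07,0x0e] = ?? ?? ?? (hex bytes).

MEM[0x0d,0x07,0x0e] = ca ca 42

D0: mem[0x11..0x16] <- [be f9 42 d1 35 ca]
D1: mem[0x17..0x18] <- [f9 42]
D2: mem[0x04..0x07] <- [42 d1 35 ca]
D3: mem[0x0e..0x15] <- [42 d1 35 ca be f9 42 d1]
D4: mem[0x0f..0x12] <- [55 41 b8 42]
query mem[0x0d]=0xca, mem[0x07]=0xca, mem[0x0e]=0x42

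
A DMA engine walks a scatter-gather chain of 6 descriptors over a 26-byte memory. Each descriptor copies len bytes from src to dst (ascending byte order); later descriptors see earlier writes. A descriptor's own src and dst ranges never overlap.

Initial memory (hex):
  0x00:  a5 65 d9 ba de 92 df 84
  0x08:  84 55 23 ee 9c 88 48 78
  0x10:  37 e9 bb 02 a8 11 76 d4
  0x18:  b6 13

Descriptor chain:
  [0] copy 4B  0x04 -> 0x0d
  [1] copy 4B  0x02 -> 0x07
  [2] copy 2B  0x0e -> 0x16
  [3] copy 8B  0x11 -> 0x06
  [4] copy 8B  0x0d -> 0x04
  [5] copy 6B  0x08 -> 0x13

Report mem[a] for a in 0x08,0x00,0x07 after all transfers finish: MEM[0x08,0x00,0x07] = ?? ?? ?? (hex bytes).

MEM[0x08,0x00,0x07] = e9 a5 84

D0: mem[0x0d..0x10] <- [de 92 df 84]
D1: mem[0x07..0x0a] <- [d9 ba de 92]
D2: mem[0x16..0x17] <- [92 df]
D3: mem[0x06..0x0d] <- [e9 bb 02 a8 11 92 df b6]
D4: mem[0x04..0x0b] <- [b6 92 df 84 e9 bb 02 a8]
D5: mem[0x13..0x18] <- [e9 bb 02 a8 df b6]
query mem[0x08]=0xe9, mem[0x00]=0xa5, mem[0x07]=0x84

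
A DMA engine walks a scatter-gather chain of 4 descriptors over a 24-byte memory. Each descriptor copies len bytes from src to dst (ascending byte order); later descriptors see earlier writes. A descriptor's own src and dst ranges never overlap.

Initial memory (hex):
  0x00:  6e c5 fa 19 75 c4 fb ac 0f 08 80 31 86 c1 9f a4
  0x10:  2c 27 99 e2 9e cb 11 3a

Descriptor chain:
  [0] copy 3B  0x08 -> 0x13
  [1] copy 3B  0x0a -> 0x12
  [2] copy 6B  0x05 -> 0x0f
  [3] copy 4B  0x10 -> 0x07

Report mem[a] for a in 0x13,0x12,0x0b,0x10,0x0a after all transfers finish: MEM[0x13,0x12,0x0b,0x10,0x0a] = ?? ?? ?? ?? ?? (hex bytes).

  after D0: wrote 3B at 0x13 = 0f0880
  after D1: wrote 3B at 0x12 = 803186
  after D2: wrote 6B at 0x0f = c4fbac0f0880
  after D3: wrote 4B at 0x07 = fbac0f08
query mem[0x13]=0x08, mem[0x12]=0x0f, mem[0x0b]=0x31, mem[0x10]=0xfb, mem[0x0a]=0x08

MEM[0x13,0x12,0x0b,0x10,0x0a] = 08 0f 31 fb 08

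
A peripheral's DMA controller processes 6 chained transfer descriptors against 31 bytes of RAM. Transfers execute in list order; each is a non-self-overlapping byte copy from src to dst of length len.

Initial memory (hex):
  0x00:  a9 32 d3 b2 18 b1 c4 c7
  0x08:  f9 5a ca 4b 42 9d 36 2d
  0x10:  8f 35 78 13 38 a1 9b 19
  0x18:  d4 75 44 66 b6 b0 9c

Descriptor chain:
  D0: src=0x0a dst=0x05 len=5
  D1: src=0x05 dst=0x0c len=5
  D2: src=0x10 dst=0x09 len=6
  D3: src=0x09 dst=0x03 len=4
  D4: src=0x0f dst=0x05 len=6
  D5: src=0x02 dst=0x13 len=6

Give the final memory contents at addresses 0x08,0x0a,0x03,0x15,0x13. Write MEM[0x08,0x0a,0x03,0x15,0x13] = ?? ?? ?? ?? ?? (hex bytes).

  after D0: wrote 5B at 0x05 = ca4b429d36
  after D1: wrote 5B at 0x0c = ca4b429d36
  after D2: wrote 6B at 0x09 = 3635781338a1
  after D3: wrote 4B at 0x03 = 36357813
  after D4: wrote 6B at 0x05 = 9d3635781338
  after D5: wrote 6B at 0x13 = d336359d3635
query mem[0x08]=0x78, mem[0x0a]=0x38, mem[0x03]=0x36, mem[0x15]=0x35, mem[0x13]=0xd3

MEM[0x08,0x0a,0x03,0x15,0x13] = 78 38 36 35 d3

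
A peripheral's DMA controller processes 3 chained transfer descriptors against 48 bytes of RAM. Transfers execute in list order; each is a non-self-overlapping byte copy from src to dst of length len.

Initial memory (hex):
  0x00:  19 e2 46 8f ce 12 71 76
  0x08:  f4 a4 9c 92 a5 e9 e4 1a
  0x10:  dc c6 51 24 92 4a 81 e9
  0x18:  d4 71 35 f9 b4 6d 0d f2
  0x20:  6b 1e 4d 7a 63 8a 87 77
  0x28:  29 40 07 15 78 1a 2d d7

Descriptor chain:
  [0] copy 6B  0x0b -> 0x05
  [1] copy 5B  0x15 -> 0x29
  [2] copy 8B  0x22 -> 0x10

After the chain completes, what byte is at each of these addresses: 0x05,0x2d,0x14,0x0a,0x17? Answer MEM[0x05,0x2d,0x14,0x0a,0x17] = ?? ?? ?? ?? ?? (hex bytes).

MEM[0x05,0x2d,0x14,0x0a,0x17] = 92 71 87 dc 4a

D0: mem[0x05..0x0a] <- [92 a5 e9 e4 1a dc]
D1: mem[0x29..0x2d] <- [4a 81 e9 d4 71]
D2: mem[0x10..0x17] <- [4d 7a 63 8a 87 77 29 4a]
query mem[0x05]=0x92, mem[0x2d]=0x71, mem[0x14]=0x87, mem[0x0a]=0xdc, mem[0x17]=0x4a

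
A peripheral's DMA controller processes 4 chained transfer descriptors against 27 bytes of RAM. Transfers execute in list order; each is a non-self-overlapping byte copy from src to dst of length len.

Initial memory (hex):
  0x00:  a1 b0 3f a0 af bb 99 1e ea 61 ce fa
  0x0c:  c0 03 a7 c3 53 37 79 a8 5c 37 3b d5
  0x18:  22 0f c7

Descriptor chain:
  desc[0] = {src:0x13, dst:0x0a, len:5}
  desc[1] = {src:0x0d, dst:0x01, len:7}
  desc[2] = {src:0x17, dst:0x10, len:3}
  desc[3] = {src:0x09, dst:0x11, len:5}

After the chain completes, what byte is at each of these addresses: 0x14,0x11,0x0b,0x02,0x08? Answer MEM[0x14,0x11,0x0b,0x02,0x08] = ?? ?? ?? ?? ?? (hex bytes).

MEM[0x14,0x11,0x0b,0x02,0x08] = 37 61 5c d5 ea

D0: mem[0x0a..0x0e] <- [a8 5c 37 3b d5]
D1: mem[0x01..0x07] <- [3b d5 c3 53 37 79 a8]
D2: mem[0x10..0x12] <- [d5 22 0f]
D3: mem[0x11..0x15] <- [61 a8 5c 37 3b]
query mem[0x14]=0x37, mem[0x11]=0x61, mem[0x0b]=0x5c, mem[0x02]=0xd5, mem[0x08]=0xea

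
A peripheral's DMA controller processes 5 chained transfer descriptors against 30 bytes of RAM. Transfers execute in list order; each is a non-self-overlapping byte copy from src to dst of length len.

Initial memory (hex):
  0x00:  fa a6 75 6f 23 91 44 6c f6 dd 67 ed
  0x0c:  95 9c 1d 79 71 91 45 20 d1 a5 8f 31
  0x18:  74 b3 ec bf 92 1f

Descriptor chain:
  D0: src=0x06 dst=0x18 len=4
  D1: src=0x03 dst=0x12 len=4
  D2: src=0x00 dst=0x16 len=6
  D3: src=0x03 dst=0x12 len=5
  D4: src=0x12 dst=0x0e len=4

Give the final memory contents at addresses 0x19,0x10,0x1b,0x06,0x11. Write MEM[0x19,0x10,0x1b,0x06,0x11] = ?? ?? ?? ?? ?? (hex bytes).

MEM[0x19,0x10,0x1b,0x06,0x11] = 6f 91 91 44 44

[0] 0x06->0x18 len=4 : 44 6c f6 dd
[1] 0x03->0x12 len=4 : 6f 23 91 44
[2] 0x00->0x16 len=6 : fa a6 75 6f 23 91
[3] 0x03->0x12 len=5 : 6f 23 91 44 6c
[4] 0x12->0x0e len=4 : 6f 23 91 44
query mem[0x19]=0x6f, mem[0x10]=0x91, mem[0x1b]=0x91, mem[0x06]=0x44, mem[0x11]=0x44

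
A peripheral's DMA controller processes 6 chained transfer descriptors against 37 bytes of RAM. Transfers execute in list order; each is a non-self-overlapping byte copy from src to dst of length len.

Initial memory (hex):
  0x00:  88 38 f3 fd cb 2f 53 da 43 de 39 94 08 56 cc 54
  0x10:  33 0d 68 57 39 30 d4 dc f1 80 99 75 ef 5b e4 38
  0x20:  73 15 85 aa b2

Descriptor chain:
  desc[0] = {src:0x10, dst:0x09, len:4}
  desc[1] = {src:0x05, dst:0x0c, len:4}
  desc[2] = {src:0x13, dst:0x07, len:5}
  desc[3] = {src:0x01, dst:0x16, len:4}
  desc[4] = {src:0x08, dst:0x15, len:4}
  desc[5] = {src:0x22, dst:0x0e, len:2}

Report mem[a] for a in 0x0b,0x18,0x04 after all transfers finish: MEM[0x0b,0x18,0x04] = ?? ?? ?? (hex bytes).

#0 dst[0x09+4] := {0x33,0x0d,0x68,0x57}
#1 dst[0x0c+4] := {0x2f,0x53,0xda,0x43}
#2 dst[0x07+5] := {0x57,0x39,0x30,0xd4,0xdc}
#3 dst[0x16+4] := {0x38,0xf3,0xfd,0xcb}
#4 dst[0x15+4] := {0x39,0x30,0xd4,0xdc}
#5 dst[0x0e+2] := {0x85,0xaa}
query mem[0x0b]=0xdc, mem[0x18]=0xdc, mem[0x04]=0xcb

MEM[0x0b,0x18,0x04] = dc dc cb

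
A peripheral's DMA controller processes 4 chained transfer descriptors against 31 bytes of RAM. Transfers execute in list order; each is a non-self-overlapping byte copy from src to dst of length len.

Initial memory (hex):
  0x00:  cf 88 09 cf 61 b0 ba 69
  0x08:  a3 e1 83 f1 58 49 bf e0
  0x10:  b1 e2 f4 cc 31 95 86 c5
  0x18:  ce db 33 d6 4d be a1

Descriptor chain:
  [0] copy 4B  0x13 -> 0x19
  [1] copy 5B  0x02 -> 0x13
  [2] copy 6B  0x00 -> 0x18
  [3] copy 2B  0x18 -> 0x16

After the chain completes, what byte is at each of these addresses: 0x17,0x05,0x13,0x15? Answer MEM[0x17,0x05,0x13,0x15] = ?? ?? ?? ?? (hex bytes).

D0: mem[0x19..0x1c] <- [cc 31 95 86]
D1: mem[0x13..0x17] <- [09 cf 61 b0 ba]
D2: mem[0x18..0x1d] <- [cf 88 09 cf 61 b0]
D3: mem[0x16..0x17] <- [cf 88]
query mem[0x17]=0x88, mem[0x05]=0xb0, mem[0x13]=0x09, mem[0x15]=0x61

MEM[0x17,0x05,0x13,0x15] = 88 b0 09 61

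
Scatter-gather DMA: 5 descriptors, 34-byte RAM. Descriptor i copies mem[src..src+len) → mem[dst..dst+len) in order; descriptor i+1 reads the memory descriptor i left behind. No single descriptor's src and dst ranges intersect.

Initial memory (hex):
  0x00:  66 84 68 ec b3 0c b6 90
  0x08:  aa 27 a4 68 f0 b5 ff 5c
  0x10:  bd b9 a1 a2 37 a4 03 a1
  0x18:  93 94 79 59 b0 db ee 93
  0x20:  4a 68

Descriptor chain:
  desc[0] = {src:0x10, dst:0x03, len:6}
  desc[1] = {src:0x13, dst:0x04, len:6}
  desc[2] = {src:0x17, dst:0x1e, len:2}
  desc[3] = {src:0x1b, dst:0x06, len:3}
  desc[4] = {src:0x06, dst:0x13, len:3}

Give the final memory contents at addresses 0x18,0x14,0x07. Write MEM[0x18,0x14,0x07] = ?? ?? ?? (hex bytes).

[0] 0x10->0x03 len=6 : bd b9 a1 a2 37 a4
[1] 0x13->0x04 len=6 : a2 37 a4 03 a1 93
[2] 0x17->0x1e len=2 : a1 93
[3] 0x1b->0x06 len=3 : 59 b0 db
[4] 0x06->0x13 len=3 : 59 b0 db
query mem[0x18]=0x93, mem[0x14]=0xb0, mem[0x07]=0xb0

MEM[0x18,0x14,0x07] = 93 b0 b0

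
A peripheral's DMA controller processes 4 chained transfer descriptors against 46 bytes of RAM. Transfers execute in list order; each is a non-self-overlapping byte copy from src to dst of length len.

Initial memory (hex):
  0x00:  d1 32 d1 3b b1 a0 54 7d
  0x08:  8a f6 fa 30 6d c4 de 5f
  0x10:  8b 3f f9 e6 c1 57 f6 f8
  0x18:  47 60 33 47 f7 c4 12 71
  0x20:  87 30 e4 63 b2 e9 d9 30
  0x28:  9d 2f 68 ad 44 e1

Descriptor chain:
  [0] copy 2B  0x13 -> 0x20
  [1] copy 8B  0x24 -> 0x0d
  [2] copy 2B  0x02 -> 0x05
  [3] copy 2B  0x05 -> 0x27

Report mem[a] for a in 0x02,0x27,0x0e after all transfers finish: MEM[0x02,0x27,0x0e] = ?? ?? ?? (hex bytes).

  after D0: wrote 2B at 0x20 = e6c1
  after D1: wrote 8B at 0x0d = b2e9d9309d2f68ad
  after D2: wrote 2B at 0x05 = d13b
  after D3: wrote 2B at 0x27 = d13b
query mem[0x02]=0xd1, mem[0x27]=0xd1, mem[0x0e]=0xe9

MEM[0x02,0x27,0x0e] = d1 d1 e9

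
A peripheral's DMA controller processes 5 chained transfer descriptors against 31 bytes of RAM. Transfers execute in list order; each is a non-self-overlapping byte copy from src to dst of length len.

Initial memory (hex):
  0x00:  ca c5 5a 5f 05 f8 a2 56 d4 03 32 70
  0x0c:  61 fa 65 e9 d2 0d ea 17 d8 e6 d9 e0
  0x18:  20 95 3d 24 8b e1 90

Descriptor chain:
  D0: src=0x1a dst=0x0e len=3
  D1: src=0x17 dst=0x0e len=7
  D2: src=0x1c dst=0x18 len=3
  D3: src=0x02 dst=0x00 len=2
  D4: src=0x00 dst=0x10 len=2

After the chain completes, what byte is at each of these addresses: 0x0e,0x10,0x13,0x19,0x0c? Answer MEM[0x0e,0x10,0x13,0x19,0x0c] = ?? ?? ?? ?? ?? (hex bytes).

MEM[0x0e,0x10,0x13,0x19,0x0c] = e0 5a 8b e1 61

  after D0: wrote 3B at 0x0e = 3d248b
  after D1: wrote 7B at 0x0e = e020953d248be1
  after D2: wrote 3B at 0x18 = 8be190
  after D3: wrote 2B at 0x00 = 5a5f
  after D4: wrote 2B at 0x10 = 5a5f
query mem[0x0e]=0xe0, mem[0x10]=0x5a, mem[0x13]=0x8b, mem[0x19]=0xe1, mem[0x0c]=0x61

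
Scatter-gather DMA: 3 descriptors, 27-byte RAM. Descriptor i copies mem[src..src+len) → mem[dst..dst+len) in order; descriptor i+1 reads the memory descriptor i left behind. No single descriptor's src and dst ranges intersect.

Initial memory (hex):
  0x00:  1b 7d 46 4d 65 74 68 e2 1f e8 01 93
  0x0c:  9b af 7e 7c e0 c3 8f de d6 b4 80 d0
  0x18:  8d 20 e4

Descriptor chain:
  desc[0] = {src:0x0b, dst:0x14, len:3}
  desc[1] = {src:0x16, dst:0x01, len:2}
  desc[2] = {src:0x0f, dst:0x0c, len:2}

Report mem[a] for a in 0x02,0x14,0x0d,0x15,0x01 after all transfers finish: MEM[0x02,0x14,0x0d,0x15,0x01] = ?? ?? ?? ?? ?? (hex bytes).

MEM[0x02,0x14,0x0d,0x15,0x01] = d0 93 e0 9b af

D0: mem[0x14..0x16] <- [93 9b af]
D1: mem[0x01..0x02] <- [af d0]
D2: mem[0x0c..0x0d] <- [7c e0]
query mem[0x02]=0xd0, mem[0x14]=0x93, mem[0x0d]=0xe0, mem[0x15]=0x9b, mem[0x01]=0xaf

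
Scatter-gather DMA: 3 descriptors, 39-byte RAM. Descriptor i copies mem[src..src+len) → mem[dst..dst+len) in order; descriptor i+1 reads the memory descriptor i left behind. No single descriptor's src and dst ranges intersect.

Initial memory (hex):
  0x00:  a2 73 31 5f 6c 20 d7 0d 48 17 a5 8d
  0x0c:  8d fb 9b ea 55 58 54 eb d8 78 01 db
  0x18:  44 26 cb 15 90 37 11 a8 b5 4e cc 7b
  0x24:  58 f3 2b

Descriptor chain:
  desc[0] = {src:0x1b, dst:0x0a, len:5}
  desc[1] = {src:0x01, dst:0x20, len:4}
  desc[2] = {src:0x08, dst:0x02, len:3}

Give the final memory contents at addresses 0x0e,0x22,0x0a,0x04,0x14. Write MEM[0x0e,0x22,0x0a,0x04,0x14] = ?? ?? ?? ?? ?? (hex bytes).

#0 dst[0x0a+5] := {0x15,0x90,0x37,0x11,0xa8}
#1 dst[0x20+4] := {0x73,0x31,0x5f,0x6c}
#2 dst[0x02+3] := {0x48,0x17,0x15}
query mem[0x0e]=0xa8, mem[0x22]=0x5f, mem[0x0a]=0x15, mem[0x04]=0x15, mem[0x14]=0xd8

MEM[0x0e,0x22,0x0a,0x04,0x14] = a8 5f 15 15 d8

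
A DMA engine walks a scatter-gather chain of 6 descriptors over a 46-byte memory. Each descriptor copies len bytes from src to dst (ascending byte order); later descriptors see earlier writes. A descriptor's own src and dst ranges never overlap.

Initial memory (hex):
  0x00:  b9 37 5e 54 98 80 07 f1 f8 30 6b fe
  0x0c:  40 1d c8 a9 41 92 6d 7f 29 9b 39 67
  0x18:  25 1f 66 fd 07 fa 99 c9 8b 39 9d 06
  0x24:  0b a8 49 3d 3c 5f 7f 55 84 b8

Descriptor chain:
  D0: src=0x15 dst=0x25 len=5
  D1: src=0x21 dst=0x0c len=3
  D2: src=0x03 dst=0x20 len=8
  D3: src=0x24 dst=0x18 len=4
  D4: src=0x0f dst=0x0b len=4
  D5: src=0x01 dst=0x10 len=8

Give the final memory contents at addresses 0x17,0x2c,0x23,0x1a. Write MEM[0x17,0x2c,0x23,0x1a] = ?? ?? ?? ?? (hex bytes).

MEM[0x17,0x2c,0x23,0x1a] = f8 84 07 30

#0 dst[0x25+5] := {0x9b,0x39,0x67,0x25,0x1f}
#1 dst[0x0c+3] := {0x39,0x9d,0x06}
#2 dst[0x20+8] := {0x54,0x98,0x80,0x07,0xf1,0xf8,0x30,0x6b}
#3 dst[0x18+4] := {0xf1,0xf8,0x30,0x6b}
#4 dst[0x0b+4] := {0xa9,0x41,0x92,0x6d}
#5 dst[0x10+8] := {0x37,0x5e,0x54,0x98,0x80,0x07,0xf1,0xf8}
query mem[0x17]=0xf8, mem[0x2c]=0x84, mem[0x23]=0x07, mem[0x1a]=0x30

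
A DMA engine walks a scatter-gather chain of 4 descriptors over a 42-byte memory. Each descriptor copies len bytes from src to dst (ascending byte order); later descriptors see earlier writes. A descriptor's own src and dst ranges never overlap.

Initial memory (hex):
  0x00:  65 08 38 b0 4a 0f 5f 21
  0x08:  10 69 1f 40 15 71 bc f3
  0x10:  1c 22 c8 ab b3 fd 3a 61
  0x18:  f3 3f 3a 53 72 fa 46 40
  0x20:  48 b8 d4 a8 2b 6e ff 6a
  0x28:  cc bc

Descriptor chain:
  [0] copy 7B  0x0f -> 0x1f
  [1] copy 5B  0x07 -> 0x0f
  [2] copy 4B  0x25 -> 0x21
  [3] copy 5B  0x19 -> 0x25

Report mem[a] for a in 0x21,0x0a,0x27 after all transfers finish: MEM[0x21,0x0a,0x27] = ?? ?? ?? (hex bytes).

D0: mem[0x1f..0x25] <- [f3 1c 22 c8 ab b3 fd]
D1: mem[0x0f..0x13] <- [21 10 69 1f 40]
D2: mem[0x21..0x24] <- [fd ff 6a cc]
D3: mem[0x25..0x29] <- [3f 3a 53 72 fa]
query mem[0x21]=0xfd, mem[0x0a]=0x1f, mem[0x27]=0x53

MEM[0x21,0x0a,0x27] = fd 1f 53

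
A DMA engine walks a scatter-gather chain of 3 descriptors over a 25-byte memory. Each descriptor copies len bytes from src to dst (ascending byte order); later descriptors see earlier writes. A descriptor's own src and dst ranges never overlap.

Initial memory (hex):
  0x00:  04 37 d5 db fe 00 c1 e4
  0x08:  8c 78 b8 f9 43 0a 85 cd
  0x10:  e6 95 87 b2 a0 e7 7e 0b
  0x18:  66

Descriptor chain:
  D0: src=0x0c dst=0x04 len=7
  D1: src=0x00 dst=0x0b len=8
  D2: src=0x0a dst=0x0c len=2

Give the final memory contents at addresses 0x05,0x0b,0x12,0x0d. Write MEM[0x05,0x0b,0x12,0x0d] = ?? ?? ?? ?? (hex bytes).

MEM[0x05,0x0b,0x12,0x0d] = 0a 04 cd 04

D0: mem[0x04..0x0a] <- [43 0a 85 cd e6 95 87]
D1: mem[0x0b..0x12] <- [04 37 d5 db 43 0a 85 cd]
D2: mem[0x0c..0x0d] <- [87 04]
query mem[0x05]=0x0a, mem[0x0b]=0x04, mem[0x12]=0xcd, mem[0x0d]=0x04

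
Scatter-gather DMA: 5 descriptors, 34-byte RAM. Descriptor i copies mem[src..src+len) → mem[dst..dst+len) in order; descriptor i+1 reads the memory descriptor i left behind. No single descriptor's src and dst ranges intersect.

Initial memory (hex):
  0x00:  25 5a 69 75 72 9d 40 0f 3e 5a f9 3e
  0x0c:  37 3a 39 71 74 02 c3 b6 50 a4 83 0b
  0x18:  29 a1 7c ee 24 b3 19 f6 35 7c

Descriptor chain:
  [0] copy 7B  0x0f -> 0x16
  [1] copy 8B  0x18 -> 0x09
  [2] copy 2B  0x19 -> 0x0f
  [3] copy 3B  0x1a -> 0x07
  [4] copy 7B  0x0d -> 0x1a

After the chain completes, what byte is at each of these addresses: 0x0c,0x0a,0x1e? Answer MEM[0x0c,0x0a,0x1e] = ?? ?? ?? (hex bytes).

[0] 0x0f->0x16 len=7 : 71 74 02 c3 b6 50 a4
[1] 0x18->0x09 len=8 : 02 c3 b6 50 a4 b3 19 f6
[2] 0x19->0x0f len=2 : c3 b6
[3] 0x1a->0x07 len=3 : b6 50 a4
[4] 0x0d->0x1a len=7 : a4 b3 c3 b6 02 c3 b6
query mem[0x0c]=0x50, mem[0x0a]=0xc3, mem[0x1e]=0x02

MEM[0x0c,0x0a,0x1e] = 50 c3 02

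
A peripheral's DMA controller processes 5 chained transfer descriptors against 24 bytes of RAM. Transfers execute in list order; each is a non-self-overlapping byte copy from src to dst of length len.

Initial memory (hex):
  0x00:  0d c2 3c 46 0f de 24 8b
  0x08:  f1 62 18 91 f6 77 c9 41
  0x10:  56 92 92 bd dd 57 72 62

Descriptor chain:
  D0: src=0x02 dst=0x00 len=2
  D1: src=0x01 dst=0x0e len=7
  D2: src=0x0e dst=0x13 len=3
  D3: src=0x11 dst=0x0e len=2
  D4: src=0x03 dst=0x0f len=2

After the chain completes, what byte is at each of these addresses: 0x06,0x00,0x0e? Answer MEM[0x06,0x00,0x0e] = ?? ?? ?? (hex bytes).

MEM[0x06,0x00,0x0e] = 24 3c 0f

D0: mem[0x00..0x01] <- [3c 46]
D1: mem[0x0e..0x14] <- [46 3c 46 0f de 24 8b]
D2: mem[0x13..0x15] <- [46 3c 46]
D3: mem[0x0e..0x0f] <- [0f de]
D4: mem[0x0f..0x10] <- [46 0f]
query mem[0x06]=0x24, mem[0x00]=0x3c, mem[0x0e]=0x0f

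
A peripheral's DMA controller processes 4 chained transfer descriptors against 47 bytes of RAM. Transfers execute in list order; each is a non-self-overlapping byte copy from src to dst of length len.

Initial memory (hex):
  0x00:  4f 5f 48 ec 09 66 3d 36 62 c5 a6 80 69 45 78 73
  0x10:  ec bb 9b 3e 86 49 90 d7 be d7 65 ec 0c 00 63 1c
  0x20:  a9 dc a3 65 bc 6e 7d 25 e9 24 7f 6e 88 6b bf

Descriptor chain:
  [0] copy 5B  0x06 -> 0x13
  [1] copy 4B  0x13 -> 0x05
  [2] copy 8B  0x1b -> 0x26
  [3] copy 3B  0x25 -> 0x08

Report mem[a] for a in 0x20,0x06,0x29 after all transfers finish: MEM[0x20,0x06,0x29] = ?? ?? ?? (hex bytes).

  after D0: wrote 5B at 0x13 = 3d3662c5a6
  after D1: wrote 4B at 0x05 = 3d3662c5
  after D2: wrote 8B at 0x26 = ec0c00631ca9dca3
  after D3: wrote 3B at 0x08 = 6eec0c
query mem[0x20]=0xa9, mem[0x06]=0x36, mem[0x29]=0x63

MEM[0x20,0x06,0x29] = a9 36 63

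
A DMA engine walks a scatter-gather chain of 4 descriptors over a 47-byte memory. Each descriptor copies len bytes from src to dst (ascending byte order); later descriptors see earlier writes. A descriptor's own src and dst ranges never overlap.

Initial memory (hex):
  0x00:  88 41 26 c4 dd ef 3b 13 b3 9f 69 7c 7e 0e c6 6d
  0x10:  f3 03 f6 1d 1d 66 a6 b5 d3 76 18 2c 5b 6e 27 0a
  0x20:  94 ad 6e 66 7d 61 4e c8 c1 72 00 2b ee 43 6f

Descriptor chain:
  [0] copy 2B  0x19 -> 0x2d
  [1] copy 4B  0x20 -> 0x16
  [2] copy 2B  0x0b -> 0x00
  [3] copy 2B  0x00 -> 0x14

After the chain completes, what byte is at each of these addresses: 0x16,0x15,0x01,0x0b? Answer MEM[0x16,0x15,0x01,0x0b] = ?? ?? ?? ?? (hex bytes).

MEM[0x16,0x15,0x01,0x0b] = 94 7e 7e 7c

#0 dst[0x2d+2] := {0x76,0x18}
#1 dst[0x16+4] := {0x94,0xad,0x6e,0x66}
#2 dst[0x00+2] := {0x7c,0x7e}
#3 dst[0x14+2] := {0x7c,0x7e}
query mem[0x16]=0x94, mem[0x15]=0x7e, mem[0x01]=0x7e, mem[0x0b]=0x7c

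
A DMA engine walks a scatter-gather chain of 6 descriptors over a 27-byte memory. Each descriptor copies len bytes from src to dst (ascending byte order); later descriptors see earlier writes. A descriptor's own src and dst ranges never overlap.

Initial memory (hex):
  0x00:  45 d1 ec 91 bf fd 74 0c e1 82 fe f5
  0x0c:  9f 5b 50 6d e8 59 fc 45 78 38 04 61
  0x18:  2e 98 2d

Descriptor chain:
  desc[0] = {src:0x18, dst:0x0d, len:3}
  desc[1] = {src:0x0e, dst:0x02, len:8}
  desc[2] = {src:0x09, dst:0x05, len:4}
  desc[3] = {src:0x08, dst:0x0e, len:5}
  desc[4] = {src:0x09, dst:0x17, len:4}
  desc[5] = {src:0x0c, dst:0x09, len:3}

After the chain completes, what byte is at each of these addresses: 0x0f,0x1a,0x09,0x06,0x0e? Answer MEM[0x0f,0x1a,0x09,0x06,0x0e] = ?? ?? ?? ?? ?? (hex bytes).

MEM[0x0f,0x1a,0x09,0x06,0x0e] = 38 9f 9f fe 9f

#0 dst[0x0d+3] := {0x2e,0x98,0x2d}
#1 dst[0x02+8] := {0x98,0x2d,0xe8,0x59,0xfc,0x45,0x78,0x38}
#2 dst[0x05+4] := {0x38,0xfe,0xf5,0x9f}
#3 dst[0x0e+5] := {0x9f,0x38,0xfe,0xf5,0x9f}
#4 dst[0x17+4] := {0x38,0xfe,0xf5,0x9f}
#5 dst[0x09+3] := {0x9f,0x2e,0x9f}
query mem[0x0f]=0x38, mem[0x1a]=0x9f, mem[0x09]=0x9f, mem[0x06]=0xfe, mem[0x0e]=0x9f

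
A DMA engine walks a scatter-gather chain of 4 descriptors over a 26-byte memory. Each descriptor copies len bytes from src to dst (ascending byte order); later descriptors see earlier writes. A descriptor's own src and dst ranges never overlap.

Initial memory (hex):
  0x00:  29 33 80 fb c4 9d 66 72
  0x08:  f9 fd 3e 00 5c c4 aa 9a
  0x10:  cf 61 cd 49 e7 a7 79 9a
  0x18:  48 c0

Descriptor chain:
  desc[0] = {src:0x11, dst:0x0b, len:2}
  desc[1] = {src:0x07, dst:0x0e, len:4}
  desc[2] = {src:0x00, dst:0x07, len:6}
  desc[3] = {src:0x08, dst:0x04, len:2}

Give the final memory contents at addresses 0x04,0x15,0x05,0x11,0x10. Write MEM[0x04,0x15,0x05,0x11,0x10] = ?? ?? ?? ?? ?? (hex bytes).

D0: mem[0x0b..0x0c] <- [61 cd]
D1: mem[0x0e..0x11] <- [72 f9 fd 3e]
D2: mem[0x07..0x0c] <- [29 33 80 fb c4 9d]
D3: mem[0x04..0x05] <- [33 80]
query mem[0x04]=0x33, mem[0x15]=0xa7, mem[0x05]=0x80, mem[0x11]=0x3e, mem[0x10]=0xfd

MEM[0x04,0x15,0x05,0x11,0x10] = 33 a7 80 3e fd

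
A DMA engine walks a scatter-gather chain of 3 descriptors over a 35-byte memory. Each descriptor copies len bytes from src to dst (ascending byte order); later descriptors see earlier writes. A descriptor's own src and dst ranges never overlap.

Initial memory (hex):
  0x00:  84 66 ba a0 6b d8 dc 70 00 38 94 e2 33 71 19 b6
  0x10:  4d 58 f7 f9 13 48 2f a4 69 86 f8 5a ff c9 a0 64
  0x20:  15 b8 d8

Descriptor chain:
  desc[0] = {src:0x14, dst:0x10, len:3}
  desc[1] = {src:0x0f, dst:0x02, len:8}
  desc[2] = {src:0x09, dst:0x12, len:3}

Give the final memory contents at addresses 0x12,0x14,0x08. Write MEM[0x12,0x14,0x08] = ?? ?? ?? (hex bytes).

MEM[0x12,0x14,0x08] = 2f e2 48

#0 dst[0x10+3] := {0x13,0x48,0x2f}
#1 dst[0x02+8] := {0xb6,0x13,0x48,0x2f,0xf9,0x13,0x48,0x2f}
#2 dst[0x12+3] := {0x2f,0x94,0xe2}
query mem[0x12]=0x2f, mem[0x14]=0xe2, mem[0x08]=0x48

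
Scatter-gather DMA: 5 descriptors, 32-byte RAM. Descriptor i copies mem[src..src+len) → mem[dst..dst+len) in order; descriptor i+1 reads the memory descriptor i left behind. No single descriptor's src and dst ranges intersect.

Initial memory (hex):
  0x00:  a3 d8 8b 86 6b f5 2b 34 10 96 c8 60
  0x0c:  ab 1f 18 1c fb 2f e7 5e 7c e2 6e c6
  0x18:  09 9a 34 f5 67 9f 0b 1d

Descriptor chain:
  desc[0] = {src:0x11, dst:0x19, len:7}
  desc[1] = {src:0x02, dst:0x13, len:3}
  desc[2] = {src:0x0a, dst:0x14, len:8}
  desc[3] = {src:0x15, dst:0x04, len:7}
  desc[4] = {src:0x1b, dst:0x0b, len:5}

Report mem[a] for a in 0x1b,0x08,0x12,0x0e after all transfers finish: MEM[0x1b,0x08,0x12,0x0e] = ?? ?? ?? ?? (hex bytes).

MEM[0x1b,0x08,0x12,0x0e] = 2f 1c e7 6e

  after D0: wrote 7B at 0x19 = 2fe75e7ce26ec6
  after D1: wrote 3B at 0x13 = 8b866b
  after D2: wrote 8B at 0x14 = c860ab1f181cfb2f
  after D3: wrote 7B at 0x04 = 60ab1f181cfb2f
  after D4: wrote 5B at 0x0b = 2f7ce26ec6
query mem[0x1b]=0x2f, mem[0x08]=0x1c, mem[0x12]=0xe7, mem[0x0e]=0x6e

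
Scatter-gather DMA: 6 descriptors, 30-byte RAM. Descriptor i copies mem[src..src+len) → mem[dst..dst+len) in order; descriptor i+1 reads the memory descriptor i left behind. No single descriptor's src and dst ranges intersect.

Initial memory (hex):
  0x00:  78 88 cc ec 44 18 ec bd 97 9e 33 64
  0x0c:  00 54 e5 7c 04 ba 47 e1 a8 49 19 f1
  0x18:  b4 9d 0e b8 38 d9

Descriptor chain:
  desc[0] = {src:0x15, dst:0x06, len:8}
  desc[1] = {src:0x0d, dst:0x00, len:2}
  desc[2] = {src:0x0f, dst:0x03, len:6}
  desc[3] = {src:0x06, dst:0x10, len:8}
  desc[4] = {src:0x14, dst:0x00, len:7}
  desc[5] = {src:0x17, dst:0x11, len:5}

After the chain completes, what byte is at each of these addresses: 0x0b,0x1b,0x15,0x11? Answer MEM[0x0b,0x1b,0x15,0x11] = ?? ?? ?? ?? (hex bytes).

D0: mem[0x06..0x0d] <- [49 19 f1 b4 9d 0e b8 38]
D1: mem[0x00..0x01] <- [38 e5]
D2: mem[0x03..0x08] <- [7c 04 ba 47 e1 a8]
D3: mem[0x10..0x17] <- [47 e1 a8 b4 9d 0e b8 38]
D4: mem[0x00..0x06] <- [9d 0e b8 38 b4 9d 0e]
D5: mem[0x11..0x15] <- [38 b4 9d 0e b8]
query mem[0x0b]=0x0e, mem[0x1b]=0xb8, mem[0x15]=0xb8, mem[0x11]=0x38

MEM[0x0b,0x1b,0x15,0x11] = 0e b8 b8 38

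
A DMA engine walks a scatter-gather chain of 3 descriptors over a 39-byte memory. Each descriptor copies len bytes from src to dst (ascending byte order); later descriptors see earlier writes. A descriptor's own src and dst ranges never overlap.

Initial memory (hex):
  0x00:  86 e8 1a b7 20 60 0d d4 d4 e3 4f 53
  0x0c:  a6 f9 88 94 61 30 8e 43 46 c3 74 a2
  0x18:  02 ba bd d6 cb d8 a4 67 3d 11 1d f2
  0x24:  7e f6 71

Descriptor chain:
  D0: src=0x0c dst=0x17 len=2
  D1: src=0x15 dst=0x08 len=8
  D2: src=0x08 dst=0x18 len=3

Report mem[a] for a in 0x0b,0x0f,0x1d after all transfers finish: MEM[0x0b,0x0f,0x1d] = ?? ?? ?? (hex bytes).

MEM[0x0b,0x0f,0x1d] = f9 cb d8

  after D0: wrote 2B at 0x17 = a6f9
  after D1: wrote 8B at 0x08 = c374a6f9babdd6cb
  after D2: wrote 3B at 0x18 = c374a6
query mem[0x0b]=0xf9, mem[0x0f]=0xcb, mem[0x1d]=0xd8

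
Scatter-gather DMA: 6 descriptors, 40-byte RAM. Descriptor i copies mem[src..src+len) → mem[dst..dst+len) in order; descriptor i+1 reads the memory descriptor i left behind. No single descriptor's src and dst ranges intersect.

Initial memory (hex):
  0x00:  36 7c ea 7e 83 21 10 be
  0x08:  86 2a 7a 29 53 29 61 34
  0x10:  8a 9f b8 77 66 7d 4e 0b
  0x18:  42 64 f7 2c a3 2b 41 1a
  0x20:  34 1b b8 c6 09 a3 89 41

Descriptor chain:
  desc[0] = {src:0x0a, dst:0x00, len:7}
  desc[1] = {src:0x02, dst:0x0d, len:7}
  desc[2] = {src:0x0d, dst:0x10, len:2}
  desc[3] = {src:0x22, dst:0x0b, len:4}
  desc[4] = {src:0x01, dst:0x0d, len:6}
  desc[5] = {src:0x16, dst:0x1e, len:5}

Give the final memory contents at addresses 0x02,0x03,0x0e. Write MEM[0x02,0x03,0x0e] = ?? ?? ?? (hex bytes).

MEM[0x02,0x03,0x0e] = 53 29 53

#0 dst[0x00+7] := {0x7a,0x29,0x53,0x29,0x61,0x34,0x8a}
#1 dst[0x0d+7] := {0x53,0x29,0x61,0x34,0x8a,0xbe,0x86}
#2 dst[0x10+2] := {0x53,0x29}
#3 dst[0x0b+4] := {0xb8,0xc6,0x09,0xa3}
#4 dst[0x0d+6] := {0x29,0x53,0x29,0x61,0x34,0x8a}
#5 dst[0x1e+5] := {0x4e,0x0b,0x42,0x64,0xf7}
query mem[0x02]=0x53, mem[0x03]=0x29, mem[0x0e]=0x53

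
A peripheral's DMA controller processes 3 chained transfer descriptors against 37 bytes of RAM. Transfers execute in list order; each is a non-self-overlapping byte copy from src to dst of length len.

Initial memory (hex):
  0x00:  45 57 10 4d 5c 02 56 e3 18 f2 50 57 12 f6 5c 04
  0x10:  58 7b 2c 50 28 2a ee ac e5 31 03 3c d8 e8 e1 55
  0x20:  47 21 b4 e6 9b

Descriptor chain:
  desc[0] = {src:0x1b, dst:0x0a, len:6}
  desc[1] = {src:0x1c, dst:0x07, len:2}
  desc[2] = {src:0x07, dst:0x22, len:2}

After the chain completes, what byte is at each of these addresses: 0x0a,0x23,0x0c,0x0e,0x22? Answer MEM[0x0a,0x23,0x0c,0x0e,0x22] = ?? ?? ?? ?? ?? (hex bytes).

[0] 0x1b->0x0a len=6 : 3c d8 e8 e1 55 47
[1] 0x1c->0x07 len=2 : d8 e8
[2] 0x07->0x22 len=2 : d8 e8
query mem[0x0a]=0x3c, mem[0x23]=0xe8, mem[0x0c]=0xe8, mem[0x0e]=0x55, mem[0x22]=0xd8

MEM[0x0a,0x23,0x0c,0x0e,0x22] = 3c e8 e8 55 d8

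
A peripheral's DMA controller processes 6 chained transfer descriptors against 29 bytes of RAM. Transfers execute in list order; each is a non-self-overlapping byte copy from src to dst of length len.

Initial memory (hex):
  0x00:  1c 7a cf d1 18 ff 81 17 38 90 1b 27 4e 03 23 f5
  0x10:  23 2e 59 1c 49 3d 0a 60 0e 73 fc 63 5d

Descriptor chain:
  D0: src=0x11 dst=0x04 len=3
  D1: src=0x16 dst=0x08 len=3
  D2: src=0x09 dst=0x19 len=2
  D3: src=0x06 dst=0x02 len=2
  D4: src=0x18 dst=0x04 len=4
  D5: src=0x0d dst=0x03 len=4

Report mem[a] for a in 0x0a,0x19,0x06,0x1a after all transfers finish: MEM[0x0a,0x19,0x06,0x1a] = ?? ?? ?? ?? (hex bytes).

[0] 0x11->0x04 len=3 : 2e 59 1c
[1] 0x16->0x08 len=3 : 0a 60 0e
[2] 0x09->0x19 len=2 : 60 0e
[3] 0x06->0x02 len=2 : 1c 17
[4] 0x18->0x04 len=4 : 0e 60 0e 63
[5] 0x0d->0x03 len=4 : 03 23 f5 23
query mem[0x0a]=0x0e, mem[0x19]=0x60, mem[0x06]=0x23, mem[0x1a]=0x0e

MEM[0x0a,0x19,0x06,0x1a] = 0e 60 23 0e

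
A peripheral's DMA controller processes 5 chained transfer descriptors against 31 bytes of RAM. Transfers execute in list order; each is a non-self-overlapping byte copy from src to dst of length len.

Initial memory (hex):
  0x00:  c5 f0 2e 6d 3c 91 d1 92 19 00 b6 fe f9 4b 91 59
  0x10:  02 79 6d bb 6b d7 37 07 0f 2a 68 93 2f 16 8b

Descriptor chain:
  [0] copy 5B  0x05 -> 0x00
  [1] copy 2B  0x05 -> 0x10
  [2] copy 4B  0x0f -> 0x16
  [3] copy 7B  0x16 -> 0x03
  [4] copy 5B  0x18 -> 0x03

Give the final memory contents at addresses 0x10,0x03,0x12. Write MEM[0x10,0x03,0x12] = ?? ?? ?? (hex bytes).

[0] 0x05->0x00 len=5 : 91 d1 92 19 00
[1] 0x05->0x10 len=2 : 91 d1
[2] 0x0f->0x16 len=4 : 59 91 d1 6d
[3] 0x16->0x03 len=7 : 59 91 d1 6d 68 93 2f
[4] 0x18->0x03 len=5 : d1 6d 68 93 2f
query mem[0x10]=0x91, mem[0x03]=0xd1, mem[0x12]=0x6d

MEM[0x10,0x03,0x12] = 91 d1 6d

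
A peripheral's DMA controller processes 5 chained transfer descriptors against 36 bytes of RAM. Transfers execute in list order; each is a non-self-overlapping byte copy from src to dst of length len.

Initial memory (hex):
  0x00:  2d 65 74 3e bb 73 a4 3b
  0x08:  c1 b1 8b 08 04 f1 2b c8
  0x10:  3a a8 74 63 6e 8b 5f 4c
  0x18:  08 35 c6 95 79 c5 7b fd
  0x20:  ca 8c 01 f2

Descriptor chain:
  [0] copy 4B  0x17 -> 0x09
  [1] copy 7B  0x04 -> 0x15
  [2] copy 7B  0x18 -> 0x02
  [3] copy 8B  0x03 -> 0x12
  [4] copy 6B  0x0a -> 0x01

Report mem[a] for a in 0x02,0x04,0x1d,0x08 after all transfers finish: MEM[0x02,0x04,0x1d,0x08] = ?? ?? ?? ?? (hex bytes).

MEM[0x02,0x04,0x1d,0x08] = 35 f1 c5 7b

  after D0: wrote 4B at 0x09 = 4c0835c6
  after D1: wrote 7B at 0x15 = bb73a43bc14c08
  after D2: wrote 7B at 0x02 = 3bc14c0879c57b
  after D3: wrote 8B at 0x12 = c14c0879c57b4c08
  after D4: wrote 6B at 0x01 = 0835c6f12bc8
query mem[0x02]=0x35, mem[0x04]=0xf1, mem[0x1d]=0xc5, mem[0x08]=0x7b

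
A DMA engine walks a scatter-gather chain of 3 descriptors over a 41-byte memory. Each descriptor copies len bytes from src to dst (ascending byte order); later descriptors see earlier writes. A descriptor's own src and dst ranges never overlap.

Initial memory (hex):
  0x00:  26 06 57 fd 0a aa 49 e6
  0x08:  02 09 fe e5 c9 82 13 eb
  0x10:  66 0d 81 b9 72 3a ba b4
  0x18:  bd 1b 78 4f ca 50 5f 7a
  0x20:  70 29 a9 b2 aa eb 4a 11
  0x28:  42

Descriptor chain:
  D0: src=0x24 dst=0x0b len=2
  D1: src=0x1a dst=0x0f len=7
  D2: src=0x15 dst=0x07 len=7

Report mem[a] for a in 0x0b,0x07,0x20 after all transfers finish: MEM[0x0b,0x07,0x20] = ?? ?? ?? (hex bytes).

MEM[0x0b,0x07,0x20] = 1b 70 70

#0 dst[0x0b+2] := {0xaa,0xeb}
#1 dst[0x0f+7] := {0x78,0x4f,0xca,0x50,0x5f,0x7a,0x70}
#2 dst[0x07+7] := {0x70,0xba,0xb4,0xbd,0x1b,0x78,0x4f}
query mem[0x0b]=0x1b, mem[0x07]=0x70, mem[0x20]=0x70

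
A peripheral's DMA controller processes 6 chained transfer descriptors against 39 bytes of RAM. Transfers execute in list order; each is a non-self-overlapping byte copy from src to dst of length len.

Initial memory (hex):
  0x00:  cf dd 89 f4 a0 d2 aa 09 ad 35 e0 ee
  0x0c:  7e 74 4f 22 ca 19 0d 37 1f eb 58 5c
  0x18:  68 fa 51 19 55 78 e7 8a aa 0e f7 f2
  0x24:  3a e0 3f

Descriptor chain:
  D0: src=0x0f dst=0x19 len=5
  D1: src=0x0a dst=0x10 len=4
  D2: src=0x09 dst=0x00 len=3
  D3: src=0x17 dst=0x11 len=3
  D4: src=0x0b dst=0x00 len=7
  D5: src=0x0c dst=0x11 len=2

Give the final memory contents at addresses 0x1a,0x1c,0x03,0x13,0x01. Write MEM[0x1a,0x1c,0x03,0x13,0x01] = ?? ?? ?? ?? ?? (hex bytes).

MEM[0x1a,0x1c,0x03,0x13,0x01] = ca 0d 4f 22 7e

#0 dst[0x19+5] := {0x22,0xca,0x19,0x0d,0x37}
#1 dst[0x10+4] := {0xe0,0xee,0x7e,0x74}
#2 dst[0x00+3] := {0x35,0xe0,0xee}
#3 dst[0x11+3] := {0x5c,0x68,0x22}
#4 dst[0x00+7] := {0xee,0x7e,0x74,0x4f,0x22,0xe0,0x5c}
#5 dst[0x11+2] := {0x7e,0x74}
query mem[0x1a]=0xca, mem[0x1c]=0x0d, mem[0x03]=0x4f, mem[0x13]=0x22, mem[0x01]=0x7e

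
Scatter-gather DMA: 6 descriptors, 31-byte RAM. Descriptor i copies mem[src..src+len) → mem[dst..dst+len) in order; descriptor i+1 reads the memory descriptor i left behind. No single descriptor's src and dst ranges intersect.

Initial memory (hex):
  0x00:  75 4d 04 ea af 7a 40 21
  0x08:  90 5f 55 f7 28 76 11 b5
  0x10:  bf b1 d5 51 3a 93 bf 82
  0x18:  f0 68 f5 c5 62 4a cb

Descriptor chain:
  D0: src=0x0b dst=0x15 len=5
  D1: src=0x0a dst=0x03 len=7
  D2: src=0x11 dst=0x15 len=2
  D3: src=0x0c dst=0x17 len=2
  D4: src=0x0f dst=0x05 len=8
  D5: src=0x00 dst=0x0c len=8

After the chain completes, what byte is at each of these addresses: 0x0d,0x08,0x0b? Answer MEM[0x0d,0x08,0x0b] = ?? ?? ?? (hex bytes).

  after D0: wrote 5B at 0x15 = f7287611b5
  after D1: wrote 7B at 0x03 = 55f7287611b5bf
  after D2: wrote 2B at 0x15 = b1d5
  after D3: wrote 2B at 0x17 = 2876
  after D4: wrote 8B at 0x05 = b5bfb1d5513ab1d5
  after D5: wrote 8B at 0x0c = 754d0455f7b5bfb1
query mem[0x0d]=0x4d, mem[0x08]=0xd5, mem[0x0b]=0xb1

MEM[0x0d,0x08,0x0b] = 4d d5 b1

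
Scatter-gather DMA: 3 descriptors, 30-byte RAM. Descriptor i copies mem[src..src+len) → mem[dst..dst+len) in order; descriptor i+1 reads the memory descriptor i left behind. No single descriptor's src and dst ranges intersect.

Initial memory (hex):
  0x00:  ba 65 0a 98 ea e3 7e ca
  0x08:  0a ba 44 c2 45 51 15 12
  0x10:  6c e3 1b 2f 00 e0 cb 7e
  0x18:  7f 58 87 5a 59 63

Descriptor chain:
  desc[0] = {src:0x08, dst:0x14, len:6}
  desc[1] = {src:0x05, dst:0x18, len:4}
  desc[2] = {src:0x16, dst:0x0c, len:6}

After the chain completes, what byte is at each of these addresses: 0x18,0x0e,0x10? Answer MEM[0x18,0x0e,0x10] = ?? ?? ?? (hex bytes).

MEM[0x18,0x0e,0x10] = e3 e3 ca

[0] 0x08->0x14 len=6 : 0a ba 44 c2 45 51
[1] 0x05->0x18 len=4 : e3 7e ca 0a
[2] 0x16->0x0c len=6 : 44 c2 e3 7e ca 0a
query mem[0x18]=0xe3, mem[0x0e]=0xe3, mem[0x10]=0xca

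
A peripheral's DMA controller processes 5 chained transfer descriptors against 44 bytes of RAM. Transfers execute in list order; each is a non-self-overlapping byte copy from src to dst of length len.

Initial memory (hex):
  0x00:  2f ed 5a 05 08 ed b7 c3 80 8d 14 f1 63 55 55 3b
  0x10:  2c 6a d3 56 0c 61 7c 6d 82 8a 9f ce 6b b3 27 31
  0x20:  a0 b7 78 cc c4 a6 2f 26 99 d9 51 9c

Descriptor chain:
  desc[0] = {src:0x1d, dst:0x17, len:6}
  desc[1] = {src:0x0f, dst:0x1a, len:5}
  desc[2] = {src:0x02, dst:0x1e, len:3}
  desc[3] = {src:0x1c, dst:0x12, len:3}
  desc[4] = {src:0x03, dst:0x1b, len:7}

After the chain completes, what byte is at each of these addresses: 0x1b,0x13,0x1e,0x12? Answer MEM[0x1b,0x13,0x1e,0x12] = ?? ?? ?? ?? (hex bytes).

MEM[0x1b,0x13,0x1e,0x12] = 05 d3 b7 6a

D0: mem[0x17..0x1c] <- [b3 27 31 a0 b7 78]
D1: mem[0x1a..0x1e] <- [3b 2c 6a d3 56]
D2: mem[0x1e..0x20] <- [5a 05 08]
D3: mem[0x12..0x14] <- [6a d3 5a]
D4: mem[0x1b..0x21] <- [05 08 ed b7 c3 80 8d]
query mem[0x1b]=0x05, mem[0x13]=0xd3, mem[0x1e]=0xb7, mem[0x12]=0x6a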